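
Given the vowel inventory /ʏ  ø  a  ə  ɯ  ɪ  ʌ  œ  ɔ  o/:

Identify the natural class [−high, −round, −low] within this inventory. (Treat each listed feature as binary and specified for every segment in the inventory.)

ə, ʌ

Among the inventory, the [−high] segments are /ø, a, ə, ʌ, œ, ɔ, o/.
Then [−round] gives /a, ə, ʌ/.
Of those, [−low] leaves /ə, ʌ/.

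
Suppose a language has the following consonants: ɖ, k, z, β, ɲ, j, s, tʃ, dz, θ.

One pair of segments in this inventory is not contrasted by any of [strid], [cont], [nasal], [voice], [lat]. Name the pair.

β, j

On the given features, /β/ and /j/ have an identical profile: [-strident], [+continuant], [-nasal], [+voice], [-lateral]. No other two segments in the inventory coincide on all 5 features. (They do differ in [sonorant], [labial] and [dorsal], which are not among the given features.)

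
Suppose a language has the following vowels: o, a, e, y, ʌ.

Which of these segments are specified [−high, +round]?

o

Eliminate segments failing any feature: /a, e, ʌ/ are [−round]; /y/ is [+high]. The remaining /o/ satisfy [−high], [+round].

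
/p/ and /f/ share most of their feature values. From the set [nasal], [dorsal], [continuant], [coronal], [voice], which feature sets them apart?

/p/ is the voiceless bilabial stop and /f/ is the voiceless labiodental fricative. Both are [-nasal], [-dorsal], [-coronal], [-voice]. /p/ is [-continuant] while /f/ is [+continuant], so the distinguishing feature is [continuant].

[continuant]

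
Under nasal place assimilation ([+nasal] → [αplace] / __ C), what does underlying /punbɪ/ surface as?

The only nasal preceding a consonant is /n/ before /b/. /b/ is [+labial], so /n/ → /m/, giving [pumbɪ].

[pumbɪ]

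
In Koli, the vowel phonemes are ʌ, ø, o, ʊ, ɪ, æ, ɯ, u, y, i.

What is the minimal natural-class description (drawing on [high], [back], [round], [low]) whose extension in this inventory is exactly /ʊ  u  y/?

The class [+high], [+round] has exactly /ʊ, u, y/ as its extension in this inventory. No smaller conjunction from the listed features achieves this: [+round] alone would also admit /ø, o/; [+high] alone would also admit /ɪ, ɯ, i/; and checking the remaining single features turns up none with this extension.

[+high, +round]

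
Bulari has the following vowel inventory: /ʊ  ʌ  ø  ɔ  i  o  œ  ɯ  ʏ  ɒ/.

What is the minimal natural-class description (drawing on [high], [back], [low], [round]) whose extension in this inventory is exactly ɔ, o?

[−high, −low, +back, +round]

/ɔ, o/ are all [−high], [−low], [+back], [+round], and no other segment in the inventory matches all four values. Dropping any one of them over-generates: [−low, +back, +round] alone would also admit /ʊ/; [−high, +back, +round] alone would also admit /ɒ/; [−high, −low, +round] alone would also admit /ø, œ/; [−high, −low, +back] alone would also admit /ʌ/. No other combination of three listed features picks out exactly this set either, so fewer than four features will not do.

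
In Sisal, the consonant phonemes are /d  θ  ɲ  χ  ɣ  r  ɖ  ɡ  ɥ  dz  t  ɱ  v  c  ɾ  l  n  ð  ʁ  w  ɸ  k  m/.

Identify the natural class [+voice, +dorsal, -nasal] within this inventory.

ɣ, ɡ, ɥ, ʁ, w

Eliminate segments failing any feature: /d, r, ɖ, dz, ɱ, v, ɾ, l, n, ð, m/ are [-dorsal]; /θ, χ, t, c, ɸ, k/ are [-voice]; /ɲ/ is [+nasal]. The remaining /ɣ, ɡ, ɥ, ʁ, w/ satisfy [+voice], [+dorsal], [-nasal].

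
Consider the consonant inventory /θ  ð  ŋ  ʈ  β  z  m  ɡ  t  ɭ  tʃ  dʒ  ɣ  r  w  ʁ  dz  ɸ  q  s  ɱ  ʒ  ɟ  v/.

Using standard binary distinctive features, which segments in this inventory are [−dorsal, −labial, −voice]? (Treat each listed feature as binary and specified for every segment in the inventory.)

θ, ʈ, t, tʃ, s

Checking each segment against [−dorsal], [−labial], [−voice]: /θ/ (voiceless dental fricative), /ʈ/ (voiceless retroflex stop), /t/ (voiceless alveolar stop), /tʃ/ (voiceless postalveolar affricate), /s/ (voiceless alveolar fricative) satisfy every feature; every other segment in the inventory fails at least one.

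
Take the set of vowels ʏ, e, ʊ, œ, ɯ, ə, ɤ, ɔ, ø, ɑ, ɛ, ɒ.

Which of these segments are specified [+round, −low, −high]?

œ, ɔ, ø

The [+round] segments are /ʏ, ʊ, œ, ɔ, ø, ɒ/.
Intersecting with [−low] gives /ʏ, ʊ, œ, ɔ, ø/.
Among these, [−high] leaves /œ, ɔ, ø/.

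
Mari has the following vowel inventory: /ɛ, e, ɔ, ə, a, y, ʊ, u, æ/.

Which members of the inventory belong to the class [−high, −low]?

Eliminate segments failing any feature: /a, æ/ are [+low]; /y, ʊ, u/ are [+high]. The remaining /ɛ, e, ɔ, ə/ satisfy [−high], [−low].

ɛ, e, ɔ, ə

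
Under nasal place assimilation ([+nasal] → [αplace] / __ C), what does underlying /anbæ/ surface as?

The only nasal preceding a consonant is /n/ before /b/. /b/ is [+labial], so /n/ → /m/, giving [ambæ].

[ambæ]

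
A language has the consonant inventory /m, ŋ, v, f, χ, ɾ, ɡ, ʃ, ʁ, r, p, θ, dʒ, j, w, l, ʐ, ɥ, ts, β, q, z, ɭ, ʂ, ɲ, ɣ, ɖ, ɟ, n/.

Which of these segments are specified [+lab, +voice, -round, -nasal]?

v, β

Checking each segment against [+labial], [+voice], [-round], [-nasal]: /v/ (voiced labiodental fricative), /β/ (voiced bilabial fricative) satisfy every feature; every other segment in the inventory fails at least one.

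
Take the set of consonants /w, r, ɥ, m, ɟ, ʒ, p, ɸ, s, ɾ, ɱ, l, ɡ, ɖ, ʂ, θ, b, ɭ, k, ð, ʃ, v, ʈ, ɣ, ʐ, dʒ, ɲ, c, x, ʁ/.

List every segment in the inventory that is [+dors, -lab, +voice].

ɟ, ɡ, ɣ, ɲ, ʁ

Checking each segment against [+dorsal], [-labial], [+voice]: /ɟ/ (voiced palatal stop), /ɡ/ (voiced velar stop), /ɣ/ (voiced velar fricative), /ɲ/ (palatal nasal), /ʁ/ (voiced uvular fricative) satisfy every feature; every other segment in the inventory fails at least one.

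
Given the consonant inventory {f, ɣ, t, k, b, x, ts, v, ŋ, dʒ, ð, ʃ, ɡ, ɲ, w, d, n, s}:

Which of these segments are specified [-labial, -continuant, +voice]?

ŋ, dʒ, ɡ, ɲ, d, n

Eliminate segments failing any feature: /f, b, v, w/ are [+labial]; /ɣ, x, ð, ʃ, s/ are [+continuant]; /t, k, ts/ are [-voice]. The remaining /ŋ, dʒ, ɡ, ɲ, d, n/ satisfy [-labial], [-continuant], [+voice].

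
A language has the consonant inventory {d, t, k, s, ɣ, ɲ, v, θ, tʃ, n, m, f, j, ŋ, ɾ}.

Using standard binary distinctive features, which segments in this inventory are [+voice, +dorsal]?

Among the inventory, the [+voice] segments are /d, ɣ, ɲ, v, n, m, j, ŋ, ɾ/.
Of those, [+dorsal] leaves /ɣ, ɲ, j, ŋ/.

ɣ, ɲ, j, ŋ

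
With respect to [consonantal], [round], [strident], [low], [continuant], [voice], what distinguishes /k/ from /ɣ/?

/k/ (voiceless velar stop) and /ɣ/ (voiced velar fricative) agree on [+consonantal], [-round], [-strident], [-low]. They differ on [voice] (/k/ [-], /ɣ/ [+]), [continuant] (/k/ [-], /ɣ/ [+]).

[voice], [continuant]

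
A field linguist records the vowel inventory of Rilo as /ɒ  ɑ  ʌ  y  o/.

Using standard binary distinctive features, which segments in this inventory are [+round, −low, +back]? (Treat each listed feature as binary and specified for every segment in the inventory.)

o

Among the inventory, the [+round] segments are /ɒ, y, o/.
Intersecting with [−low] gives /y, o/.
Intersecting with [+back] leaves /o/.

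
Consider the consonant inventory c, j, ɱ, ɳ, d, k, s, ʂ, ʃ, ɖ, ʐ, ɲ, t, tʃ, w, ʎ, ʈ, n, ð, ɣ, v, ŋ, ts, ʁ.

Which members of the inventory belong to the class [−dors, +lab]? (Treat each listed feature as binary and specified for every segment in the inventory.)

Checking each segment against [−dorsal], [+labial]: /ɱ/ (labiodental nasal), /v/ (voiced labiodental fricative) satisfy every feature; every other segment in the inventory fails at least one.

ɱ, v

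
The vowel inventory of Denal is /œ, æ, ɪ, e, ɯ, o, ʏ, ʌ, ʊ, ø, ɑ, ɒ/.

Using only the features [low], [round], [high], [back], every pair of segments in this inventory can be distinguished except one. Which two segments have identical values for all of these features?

On the given features, /ø/ and /œ/ have an identical profile: [-low], [+round], [-high], [-back]. No other two segments in the inventory coincide on all 4 features. (They do differ in [tense], which is not among the given features.)

ø, œ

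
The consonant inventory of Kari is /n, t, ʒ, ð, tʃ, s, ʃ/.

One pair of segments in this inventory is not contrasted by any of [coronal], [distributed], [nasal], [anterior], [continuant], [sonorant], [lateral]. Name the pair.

ʃ, ʒ

/ʃ/ (voiceless postalveolar fricative) and /ʒ/ (voiced postalveolar fricative) are both [+coronal], [+distributed], [−nasal], [−anterior], [+continuant], [−sonorant], [−lateral], so none of the listed features separates them. (They do differ in [voice], which is not among the given features.) Every other pair in the inventory differs on at least one listed feature.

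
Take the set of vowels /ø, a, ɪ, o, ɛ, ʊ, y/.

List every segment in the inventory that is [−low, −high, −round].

First, the [−low] segments are /ø, ɪ, o, ɛ, ʊ, y/.
Then [−high] gives /ø, o, ɛ/.
Of those, [−round] leaves /ɛ/.

ɛ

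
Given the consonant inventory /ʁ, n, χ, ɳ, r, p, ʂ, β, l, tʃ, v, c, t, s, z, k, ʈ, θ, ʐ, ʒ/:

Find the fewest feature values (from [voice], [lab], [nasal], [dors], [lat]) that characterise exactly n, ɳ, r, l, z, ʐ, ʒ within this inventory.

[+voice, −lab, −dors]

/n, ɳ, r, l, z, ʐ, ʒ/ are all [+voice], [−labial], [−dorsal], and no other segment in the inventory matches all three values. Dropping any one of them over-generates: [−labial, −dorsal] alone would also admit /ʂ, tʃ, t, s, …/; [+voice, −dorsal] alone would also admit /β, v/; [+voice, −labial] alone would also admit /ʁ/. No other combination of two listed features picks out exactly this set either, so fewer than three features will not do.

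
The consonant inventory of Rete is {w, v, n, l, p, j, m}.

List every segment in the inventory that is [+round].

The feature [round] marks segments produced with lip rounding. In this inventory /w/ has that property, so it is [+round]; /v, n, l, p, j, m/ are [−round].

w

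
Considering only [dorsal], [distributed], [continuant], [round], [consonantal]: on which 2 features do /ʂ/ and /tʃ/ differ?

/ʂ/ is the voiceless retroflex fricative and /tʃ/ is the voiceless postalveolar affricate. Both are [−dorsal], [−round], [+consonantal]. /ʂ/ is [+continuant] while /tʃ/ is [−continuant]; /ʂ/ is [−distributed] while /tʃ/ is [+distributed], so the distinguishing features are [continuant], [distributed].

[continuant], [distributed]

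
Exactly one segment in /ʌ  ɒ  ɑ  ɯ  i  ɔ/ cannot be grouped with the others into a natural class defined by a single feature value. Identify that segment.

[back] groups all but one: /ɒ, ɑ, ʌ, ɔ, ɯ/ share [+back] while /i/ (high front unrounded tense vowel) alone is [−back]. Removing any other segment would not leave a single-feature class that excludes it.

i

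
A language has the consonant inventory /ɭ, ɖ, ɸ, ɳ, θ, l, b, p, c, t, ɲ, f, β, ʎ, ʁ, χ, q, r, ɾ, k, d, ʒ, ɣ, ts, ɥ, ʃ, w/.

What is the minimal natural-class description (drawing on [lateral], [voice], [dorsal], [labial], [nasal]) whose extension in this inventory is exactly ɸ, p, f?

Every target segment is [−voice], [+labial]; each remaining inventory member fails at least one of these. Each conjunct is needed — [+labial] alone would also admit /b, β, ɥ, w/; [−voice] alone would also admit /θ, c, t, χ, …/ — and no other single listed feature has exactly this extension, so two is the minimum.

[−voice, +labial]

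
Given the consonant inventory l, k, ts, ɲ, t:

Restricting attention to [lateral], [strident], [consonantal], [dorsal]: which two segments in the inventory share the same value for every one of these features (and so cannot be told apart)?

/k/ (voiceless velar stop) and /ɲ/ (palatal nasal) are both [-lateral], [-strident], [+consonantal], [+dorsal], so none of the listed features separates them. (They do differ in [sonorant], [voice], [nasal] and [back], which are not among the given features.) Every other pair in the inventory differs on at least one listed feature.

k, ɲ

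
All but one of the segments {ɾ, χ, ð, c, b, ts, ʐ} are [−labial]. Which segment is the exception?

Every segment except /b/ is [−labial]. /b/ (voiced bilabial stop) is [+labial], so it is the exception.

b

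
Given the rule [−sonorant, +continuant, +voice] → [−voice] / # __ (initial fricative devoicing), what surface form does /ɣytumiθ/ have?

/ɣ/ satisfies [−sonorant, +continuant, +voice] and sits in # __. The [−voice] counterpart of the voiced velar fricative is /x/. Other segments in /ɣytumiθ/ either fail the structural description or are not in the environment, so the surface form is [xytumiθ].

[xytumiθ]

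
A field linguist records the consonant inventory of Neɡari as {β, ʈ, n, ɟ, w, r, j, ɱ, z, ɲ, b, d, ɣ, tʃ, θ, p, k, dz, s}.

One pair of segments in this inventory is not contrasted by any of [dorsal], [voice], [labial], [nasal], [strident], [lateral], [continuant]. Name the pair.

/j/ (palatal glide) and /ɣ/ (voiced velar fricative) are both [+dorsal], [+voice], [−labial], [−nasal], [−strident], [−lateral], [+continuant], so none of the listed features separates them. (They do differ in [sonorant] and [back], which are not among the given features.) Every other pair in the inventory differs on at least one listed feature.

j, ɣ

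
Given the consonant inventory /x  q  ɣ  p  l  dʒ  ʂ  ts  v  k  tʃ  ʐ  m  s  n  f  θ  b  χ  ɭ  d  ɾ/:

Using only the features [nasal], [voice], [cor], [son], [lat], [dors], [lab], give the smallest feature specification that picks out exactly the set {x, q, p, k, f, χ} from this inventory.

/x, q, p, k, f, χ/ are all [−voice], [−coronal], and no other segment in the inventory matches both values. Dropping any one of them over-generates: [−coronal] alone would also admit /ɣ, v, m, b/; [−voice] alone would also admit /ʂ, ts, tʃ, s, …/. No other single listed feature picks out exactly this set either, so fewer than two features will not do.

[−voice, −cor]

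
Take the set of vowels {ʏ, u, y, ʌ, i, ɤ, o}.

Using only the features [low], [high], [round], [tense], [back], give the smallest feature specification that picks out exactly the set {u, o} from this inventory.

The class [+back], [+round] has exactly /u, o/ as its extension in this inventory. No smaller conjunction from the listed features achieves this: [+round] alone would also admit /ʏ, y/; [+back] alone would also admit /ʌ, ɤ/; and checking the remaining single features turns up none with this extension.

[+back, +round]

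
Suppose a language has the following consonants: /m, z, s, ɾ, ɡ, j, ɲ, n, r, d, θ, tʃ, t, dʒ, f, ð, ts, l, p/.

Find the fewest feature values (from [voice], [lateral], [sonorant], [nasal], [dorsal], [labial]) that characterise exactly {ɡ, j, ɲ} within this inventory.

[+dorsal]

/ɡ, j, ɲ/ are exactly the [+dorsal] segments in the inventory, so a single feature suffices.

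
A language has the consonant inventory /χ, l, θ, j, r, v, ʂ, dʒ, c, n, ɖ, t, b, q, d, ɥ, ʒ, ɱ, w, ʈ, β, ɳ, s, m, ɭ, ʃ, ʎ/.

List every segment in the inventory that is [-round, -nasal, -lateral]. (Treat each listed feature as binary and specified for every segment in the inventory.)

χ, θ, j, r, v, ʂ, dʒ, c, ɖ, t, b, q, d, ʒ, ʈ, β, s, ʃ

Checking each segment against [-round], [-nasal], [-lateral]: /χ/ (voiceless uvular fricative), /θ/ (voiceless dental fricative), /j/ (palatal glide), /r/ (alveolar trill), /v/ (voiced labiodental fricative), /ʂ/ (voiceless retroflex fricative), among others, satisfy every feature; every other segment in the inventory fails at least one.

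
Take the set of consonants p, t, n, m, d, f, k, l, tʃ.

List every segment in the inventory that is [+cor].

The feature [coronal] marks segments articulated with the tongue front (tip or blade). In this inventory /t, n, d, l, tʃ/ have that property, so they are [+coronal]; /p, m, f, k/ are [−coronal].

t, n, d, l, tʃ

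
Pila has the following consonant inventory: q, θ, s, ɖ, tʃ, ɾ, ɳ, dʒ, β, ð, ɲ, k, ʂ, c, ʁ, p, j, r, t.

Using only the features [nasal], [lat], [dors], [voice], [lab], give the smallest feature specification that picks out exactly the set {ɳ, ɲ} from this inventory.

The target set is precisely the extension of [+nasal] in this inventory.

[+nasal]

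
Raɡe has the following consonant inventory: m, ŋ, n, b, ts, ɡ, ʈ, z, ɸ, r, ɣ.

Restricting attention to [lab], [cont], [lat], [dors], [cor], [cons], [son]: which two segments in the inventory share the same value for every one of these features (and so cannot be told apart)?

Both /ts/ and /ʈ/ are [-labial], [-continuant], [-lateral], [-dorsal], [+coronal], [+consonantal], [-sonorant]. Since the list omits [strident], [delayed release] and [anterior] — which do distinguish the voiceless alveolar affricate from the voiceless retroflex stop — this pair collapses; all other pairs remain distinct.

ts, ʈ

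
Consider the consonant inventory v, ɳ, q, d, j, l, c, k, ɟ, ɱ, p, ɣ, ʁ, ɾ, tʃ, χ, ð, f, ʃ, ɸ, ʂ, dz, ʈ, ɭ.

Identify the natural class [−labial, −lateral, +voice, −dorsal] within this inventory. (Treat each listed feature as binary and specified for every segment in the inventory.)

ɳ, d, ɾ, ð, dz

The [−labial] segments are /ɳ, q, d, j, l, c, k, ɟ, ɣ, ʁ, ɾ, tʃ, χ, ð, ʃ, ʂ, dz, ʈ, ɭ/.
Of those, [−lateral] gives /ɳ, q, d, j, c, k, ɟ, ɣ, ʁ, ɾ, tʃ, χ, ð, ʃ, ʂ, dz, ʈ/.
Of those, [+voice] gives /ɳ, d, j, ɟ, ɣ, ʁ, ɾ, ð, dz/.
Then [−dorsal] leaves /ɳ, d, ɾ, ð, dz/.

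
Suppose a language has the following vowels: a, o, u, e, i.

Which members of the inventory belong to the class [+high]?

The [+high] segments here are /u, i/; the remaining /a, o, e/ are [-high].

u, i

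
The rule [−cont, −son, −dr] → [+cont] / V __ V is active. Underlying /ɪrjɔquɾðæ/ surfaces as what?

[ɪrjɔχuɾðæ]

The only segment in the rule's environment that also matches [−cont, −son, −dr] is /q/. Applying [+continuant] turns the voiceless uvular stop into /χ/ (voiceless uvular fricative), giving [ɪrjɔχuɾðæ].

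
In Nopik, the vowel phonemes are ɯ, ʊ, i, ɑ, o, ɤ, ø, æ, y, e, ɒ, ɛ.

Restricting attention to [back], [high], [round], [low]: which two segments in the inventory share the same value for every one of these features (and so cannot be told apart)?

ɛ, e

Both /ɛ/ and /e/ are [−back], [−high], [−round], [−low]. Since the list omits [tense] — which does distinguish the mid front unrounded lax vowel from the mid front unrounded tense vowel — this pair collapses; all other pairs remain distinct.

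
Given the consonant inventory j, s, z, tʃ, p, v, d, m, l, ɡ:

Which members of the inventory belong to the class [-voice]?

s, tʃ, p

The feature [voice] marks segments produced with vocal-fold vibration. In this inventory /s, tʃ, p/ lack that property, so they are [-voice]; /j, z, v, d, m, l, ɡ/ are [+voice].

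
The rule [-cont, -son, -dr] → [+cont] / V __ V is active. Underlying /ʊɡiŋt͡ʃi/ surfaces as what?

[ʊɣiŋt͡ʃi]

/ɡ/ satisfies [-cont, -son, -dr] and sits in V __ V. The [+continuant] counterpart of the voiced velar stop is /ɣ/. Other segments in /ʊɡiŋt͡ʃi/ either fail the structural description or are not in the environment, so the surface form is [ʊɣiŋt͡ʃi].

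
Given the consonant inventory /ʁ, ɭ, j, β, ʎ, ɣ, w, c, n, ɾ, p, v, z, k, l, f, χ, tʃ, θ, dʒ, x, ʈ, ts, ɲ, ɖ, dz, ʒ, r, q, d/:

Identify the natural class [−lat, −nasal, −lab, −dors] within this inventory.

ɾ, z, tʃ, θ, dʒ, ʈ, ts, ɖ, dz, ʒ, r, d

The [−lateral] segments are /ʁ, j, β, ɣ, w, c, n, ɾ, p, v, z, k, f, χ, tʃ, θ, dʒ, x, ʈ, ts, ɲ, ɖ, dz, ʒ, r, q, d/.
Among these, [−nasal] gives /ʁ, j, β, ɣ, w, c, ɾ, p, v, z, k, f, χ, tʃ, θ, dʒ, x, ʈ, ts, ɖ, dz, ʒ, r, q, d/.
Of those, [−labial] gives /ʁ, j, ɣ, c, ɾ, z, k, χ, tʃ, θ, dʒ, x, ʈ, ts, ɖ, dz, ʒ, r, q, d/.
Among these, [−dorsal] leaves /ɾ, z, tʃ, θ, dʒ, ʈ, ts, ɖ, dz, ʒ, r, d/.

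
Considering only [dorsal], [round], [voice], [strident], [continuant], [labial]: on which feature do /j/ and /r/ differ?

The two segments share [−round], [+voice], [−strident], [+continuant], [−labial]. The only feature from the list on which they differ: /j/ is [+dorsal] while /r/ is [−dorsal].

[dorsal]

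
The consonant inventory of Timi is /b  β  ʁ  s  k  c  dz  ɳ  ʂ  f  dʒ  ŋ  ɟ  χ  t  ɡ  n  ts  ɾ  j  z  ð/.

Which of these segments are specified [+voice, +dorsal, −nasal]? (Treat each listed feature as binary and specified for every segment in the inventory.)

ʁ, ɟ, ɡ, j

Checking each segment against [+voice], [+dorsal], [−nasal]: /ʁ/ (voiced uvular fricative), /ɟ/ (voiced palatal stop), /ɡ/ (voiced velar stop), /j/ (palatal glide) satisfy every feature; every other segment in the inventory fails at least one.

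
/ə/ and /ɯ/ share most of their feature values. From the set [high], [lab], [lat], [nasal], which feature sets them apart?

/ə/ (mid central vowel (schwa)) and /ɯ/ (high back unrounded vowel) agree on [−labial], [−lateral], [−nasal]. They differ on [high] (/ə/ [−], /ɯ/ [+]).

[high]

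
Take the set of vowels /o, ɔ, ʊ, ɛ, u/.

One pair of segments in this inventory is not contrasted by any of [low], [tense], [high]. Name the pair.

ɔ, ɛ

On the given features, /ɔ/ and /ɛ/ have an identical profile: [-low], [-tense], [-high]. No other two segments in the inventory coincide on all 3 features. (They do differ in [labial], [round] and [back], which are not among the given features.)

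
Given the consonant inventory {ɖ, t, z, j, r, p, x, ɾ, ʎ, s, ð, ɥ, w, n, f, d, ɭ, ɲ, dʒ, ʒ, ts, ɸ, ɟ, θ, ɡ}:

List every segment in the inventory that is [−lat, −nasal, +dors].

j, x, ɥ, w, ɟ, ɡ

Among the inventory, the [−lateral] segments are /ɖ, t, z, j, r, p, x, ɾ, s, ð, ɥ, w, n, f, d, ɲ, dʒ, ʒ, ts, ɸ, ɟ, θ, ɡ/.
Then [−nasal] gives /ɖ, t, z, j, r, p, x, ɾ, s, ð, ɥ, w, f, d, dʒ, ʒ, ts, ɸ, ɟ, θ, ɡ/.
Intersecting with [+dorsal] leaves /j, x, ɥ, w, ɟ, ɡ/.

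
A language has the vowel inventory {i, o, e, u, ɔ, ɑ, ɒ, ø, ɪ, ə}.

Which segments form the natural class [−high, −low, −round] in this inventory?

e, ə

Among the inventory, the [−high] segments are /o, e, ɔ, ɑ, ɒ, ø, ə/.
Intersecting with [−low] gives /o, e, ɔ, ø, ə/.
Within that set, [−round] leaves /e, ə/.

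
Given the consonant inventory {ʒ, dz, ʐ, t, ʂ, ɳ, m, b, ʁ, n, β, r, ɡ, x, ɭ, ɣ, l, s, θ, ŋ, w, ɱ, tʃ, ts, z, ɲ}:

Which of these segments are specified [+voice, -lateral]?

ʒ, dz, ʐ, ɳ, m, b, ʁ, n, β, r, ɡ, ɣ, ŋ, w, ɱ, z, ɲ

Eliminate segments failing any feature: /t, ʂ, x, s, θ, tʃ, ts/ are [-voice]; /ɭ, l/ are [+lateral]. The remaining /ʒ, dz, ʐ, ɳ, m, b, ʁ, n, β, r, ɡ, ɣ, ŋ, w, ɱ, z, ɲ/ satisfy [+voice], [-lateral].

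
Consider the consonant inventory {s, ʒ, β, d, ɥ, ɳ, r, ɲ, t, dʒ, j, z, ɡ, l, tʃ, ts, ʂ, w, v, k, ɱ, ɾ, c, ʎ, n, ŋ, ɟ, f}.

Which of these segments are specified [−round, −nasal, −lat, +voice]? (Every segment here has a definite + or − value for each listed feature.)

ʒ, β, d, r, dʒ, j, z, ɡ, v, ɾ, ɟ

First, the [−round] segments are /s, ʒ, β, d, ɳ, r, ɲ, t, dʒ, j, z, ɡ, l, tʃ, ts, ʂ, v, k, ɱ, ɾ, c, ʎ, n, ŋ, ɟ, f/.
Of those, [−nasal] gives /s, ʒ, β, d, r, t, dʒ, j, z, ɡ, l, tʃ, ts, ʂ, v, k, ɾ, c, ʎ, ɟ, f/.
Intersecting with [−lateral] gives /s, ʒ, β, d, r, t, dʒ, j, z, ɡ, tʃ, ts, ʂ, v, k, ɾ, c, ɟ, f/.
Then [+voice] leaves /ʒ, β, d, r, dʒ, j, z, ɡ, v, ɾ, ɟ/.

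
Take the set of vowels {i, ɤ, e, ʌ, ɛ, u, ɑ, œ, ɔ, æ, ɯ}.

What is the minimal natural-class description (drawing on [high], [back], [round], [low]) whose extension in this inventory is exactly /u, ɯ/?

/u, ɯ/ are all [+high], [+back], and no other segment in the inventory matches both values. Dropping any one of them over-generates: [+back] alone would also admit /ɤ, ʌ, ɑ, ɔ/; [+high] alone would also admit /i/. No other single listed feature picks out exactly this set either, so fewer than two features will not do.

[+high, +back]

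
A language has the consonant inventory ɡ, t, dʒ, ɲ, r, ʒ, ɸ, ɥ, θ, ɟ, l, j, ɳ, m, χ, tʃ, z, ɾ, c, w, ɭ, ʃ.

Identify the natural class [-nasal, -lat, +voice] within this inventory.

First, the [-nasal] segments are /ɡ, t, dʒ, r, ʒ, ɸ, ɥ, θ, ɟ, l, j, χ, tʃ, z, ɾ, c, w, ɭ, ʃ/.
Then [-lateral] gives /ɡ, t, dʒ, r, ʒ, ɸ, ɥ, θ, ɟ, j, χ, tʃ, z, ɾ, c, w, ʃ/.
Within that set, [+voice] leaves /ɡ, dʒ, r, ʒ, ɥ, ɟ, j, z, ɾ, w/.

ɡ, dʒ, r, ʒ, ɥ, ɟ, j, z, ɾ, w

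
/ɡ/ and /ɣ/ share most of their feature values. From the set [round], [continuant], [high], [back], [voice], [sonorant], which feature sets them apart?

[continuant]

/ɡ/ is the voiced velar stop and /ɣ/ is the voiced velar fricative. Both are [−round], [+high], [+back], [+voice], [−sonorant]. /ɡ/ is [−continuant] while /ɣ/ is [+continuant], so the distinguishing feature is [continuant].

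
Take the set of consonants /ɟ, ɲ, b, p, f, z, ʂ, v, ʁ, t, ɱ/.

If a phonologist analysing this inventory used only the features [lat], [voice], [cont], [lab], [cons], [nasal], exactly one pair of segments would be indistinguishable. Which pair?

z, ʁ

/z/ (voiced alveolar fricative) and /ʁ/ (voiced uvular fricative) are both [−lateral], [+voice], [+continuant], [−labial], [+consonantal], [−nasal], so none of the listed features separates them. (They do differ in [coronal] and [dorsal], which are not among the given features.) Every other pair in the inventory differs on at least one listed feature.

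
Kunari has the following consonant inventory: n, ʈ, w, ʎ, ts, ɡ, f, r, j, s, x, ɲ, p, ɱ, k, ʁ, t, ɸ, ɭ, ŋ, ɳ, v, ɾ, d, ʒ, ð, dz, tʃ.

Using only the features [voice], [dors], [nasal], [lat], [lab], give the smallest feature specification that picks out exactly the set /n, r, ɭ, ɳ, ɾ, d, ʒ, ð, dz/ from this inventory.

Every target segment is [+voice], [-labial], [-dorsal]; each remaining inventory member fails at least one of these. Each conjunct is needed — [-labial, -dorsal] alone would also admit /ʈ, ts, s, t, …/; [+voice, -dorsal] alone would also admit /ɱ, v/; [+voice, -labial] alone would also admit /ʎ, ɡ, j, ɲ, …/ — and no other combination of two listed features has exactly this extension, so three is the minimum.

[+voice, -lab, -dors]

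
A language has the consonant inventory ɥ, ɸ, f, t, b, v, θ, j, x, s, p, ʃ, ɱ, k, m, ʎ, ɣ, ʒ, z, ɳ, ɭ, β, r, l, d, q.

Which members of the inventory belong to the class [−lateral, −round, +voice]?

Checking each segment against [−lateral], [−round], [+voice]: /b/ (voiced bilabial stop), /v/ (voiced labiodental fricative), /j/ (palatal glide), /ɱ/ (labiodental nasal), /m/ (bilabial nasal), /ɣ/ (voiced velar fricative), among others, satisfy every feature; every other segment in the inventory fails at least one.

b, v, j, ɱ, m, ɣ, ʒ, z, ɳ, β, r, d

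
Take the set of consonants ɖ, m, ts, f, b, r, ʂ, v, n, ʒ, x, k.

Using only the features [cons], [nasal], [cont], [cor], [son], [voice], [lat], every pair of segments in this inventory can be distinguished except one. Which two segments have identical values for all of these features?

Both /f/ and /x/ are [+consonantal], [−nasal], [+continuant], [−coronal], [−sonorant], [−voice], [−lateral]. Since the list omits [labial] and [dorsal] — which do distinguish the voiceless labiodental fricative from the voiceless velar fricative — this pair collapses; all other pairs remain distinct.

f, x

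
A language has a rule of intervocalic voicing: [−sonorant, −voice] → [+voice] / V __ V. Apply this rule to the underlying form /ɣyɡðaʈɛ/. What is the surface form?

[ɣyɡðaɖɛ]

The only segment in the rule's environment that also matches [−sonorant, −voice] is /ʈ/. Applying [+voice] turns the voiceless retroflex stop into /ɖ/ (voiced retroflex stop), giving [ɣyɡðaɖɛ].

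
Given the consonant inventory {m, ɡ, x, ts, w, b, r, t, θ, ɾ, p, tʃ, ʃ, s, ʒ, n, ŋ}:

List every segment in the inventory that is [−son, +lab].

b, p

Eliminate segments failing any feature: /m, w, r, ɾ, n, ŋ/ are [+sonorant]; /ɡ, x, ts, t, θ, tʃ, ʃ, s, ʒ/ are [−labial]. The remaining /b, p/ satisfy [−sonorant], [+labial].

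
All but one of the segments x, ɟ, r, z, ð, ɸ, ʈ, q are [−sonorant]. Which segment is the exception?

Every segment except /r/ is [−sonorant]. /r/ (alveolar trill) is [+sonorant], so it is the exception.

r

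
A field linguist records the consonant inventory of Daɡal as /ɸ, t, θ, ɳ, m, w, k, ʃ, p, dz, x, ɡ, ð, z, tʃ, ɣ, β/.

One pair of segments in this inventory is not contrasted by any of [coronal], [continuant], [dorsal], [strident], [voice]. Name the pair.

w, ɣ

Both /w/ and /ɣ/ are [−coronal], [+continuant], [+dorsal], [−strident], [+voice]. Since the list omits [sonorant], [labial] and [round] — which do distinguish the labial-velar glide from the voiced velar fricative — this pair collapses; all other pairs remain distinct.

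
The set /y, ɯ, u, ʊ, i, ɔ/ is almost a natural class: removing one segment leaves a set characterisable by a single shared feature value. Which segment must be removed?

/ʊ, u, i, ɯ, y/ are all [+high], but /ɔ/ (mid back rounded lax vowel) is [−high]. No other single segment can be removed to leave a set sharing one feature value that the removed segment lacks, so /ɔ/ is the odd one out.

ɔ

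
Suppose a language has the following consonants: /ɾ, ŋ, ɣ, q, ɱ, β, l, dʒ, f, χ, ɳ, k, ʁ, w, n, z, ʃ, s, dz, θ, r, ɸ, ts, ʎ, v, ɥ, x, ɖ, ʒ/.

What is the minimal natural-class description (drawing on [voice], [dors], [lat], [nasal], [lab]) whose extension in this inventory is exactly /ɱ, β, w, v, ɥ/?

[+voice, +lab]

/ɱ, β, w, v, ɥ/ are all [+voice], [+labial], and no other segment in the inventory matches both values. Dropping any one of them over-generates: [+labial] alone would also admit /f, ɸ/; [+voice] alone would also admit /ɾ, ŋ, ɣ, l, …/. No other single listed feature picks out exactly this set either, so fewer than two features will not do.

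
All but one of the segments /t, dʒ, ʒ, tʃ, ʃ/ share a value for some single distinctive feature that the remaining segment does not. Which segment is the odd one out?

[anterior] (equivalently [strident], [distributed]) groups all but one: /dʒ, ʒ, tʃ, ʃ/ share [-anterior] while /t/ (voiceless alveolar stop) alone is [+anterior]. Removing any other segment would not leave a single-feature class that excludes it.

t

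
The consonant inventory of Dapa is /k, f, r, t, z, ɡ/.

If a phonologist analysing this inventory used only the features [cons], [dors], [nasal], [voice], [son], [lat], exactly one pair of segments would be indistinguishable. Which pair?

t, f

Both /t/ and /f/ are [+consonantal], [-dorsal], [-nasal], [-voice], [-sonorant], [-lateral]. Since the list omits [continuant], [labial] and [coronal] — which do distinguish the voiceless alveolar stop from the voiceless labiodental fricative — this pair collapses; all other pairs remain distinct.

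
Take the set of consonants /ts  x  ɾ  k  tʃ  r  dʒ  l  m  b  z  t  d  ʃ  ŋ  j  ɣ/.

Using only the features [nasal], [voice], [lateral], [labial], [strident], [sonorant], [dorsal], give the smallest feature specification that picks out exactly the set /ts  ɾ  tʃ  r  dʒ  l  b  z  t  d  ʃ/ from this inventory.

Every target segment is [-nasal], [-dorsal]; each remaining inventory member fails at least one of these. Each conjunct is needed — [-dorsal] alone would also admit /m/; [-nasal] alone would also admit /x, k, j, ɣ/ — and no other single listed feature has exactly this extension, so two is the minimum.

[-nasal, -dorsal]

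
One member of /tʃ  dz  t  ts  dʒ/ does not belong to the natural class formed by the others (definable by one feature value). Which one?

t

/tʃ, ts, dʒ, dz/ are all [+delayed release], but /t/ (voiceless alveolar stop) is [−delayed release]. No other single segment can be removed to leave a set sharing one feature value that the removed segment lacks, so /t/ is the odd one out.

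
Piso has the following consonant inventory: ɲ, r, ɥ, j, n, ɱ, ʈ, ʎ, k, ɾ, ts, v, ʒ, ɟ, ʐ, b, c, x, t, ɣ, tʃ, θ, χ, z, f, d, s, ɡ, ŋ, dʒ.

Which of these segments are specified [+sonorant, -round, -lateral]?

Checking each segment against [+sonorant], [-round], [-lateral]: /ɲ/ (palatal nasal), /r/ (alveolar trill), /j/ (palatal glide), /n/ (alveolar nasal), /ɱ/ (labiodental nasal), /ɾ/ (alveolar tap), among others, satisfy every feature; every other segment in the inventory fails at least one.

ɲ, r, j, n, ɱ, ɾ, ŋ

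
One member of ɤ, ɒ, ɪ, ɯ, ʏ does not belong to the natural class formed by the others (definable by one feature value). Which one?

ɒ

[low] groups all but one: /ʏ, ɯ, ɪ, ɤ/ share [−low] while /ɒ/ (low back rounded vowel) alone is [+low]. Removing any other segment would not leave a single-feature class that excludes it.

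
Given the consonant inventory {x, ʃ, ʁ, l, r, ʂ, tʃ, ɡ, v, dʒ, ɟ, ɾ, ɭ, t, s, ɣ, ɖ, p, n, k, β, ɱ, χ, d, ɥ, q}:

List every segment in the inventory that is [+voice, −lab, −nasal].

ʁ, l, r, ɡ, dʒ, ɟ, ɾ, ɭ, ɣ, ɖ, d

Checking each segment against [+voice], [−labial], [−nasal]: /ʁ/ (voiced uvular fricative), /l/ (alveolar lateral approximant), /r/ (alveolar trill), /ɡ/ (voiced velar stop), /dʒ/ (voiced postalveolar affricate), /ɟ/ (voiced palatal stop), among others, satisfy every feature; every other segment in the inventory fails at least one.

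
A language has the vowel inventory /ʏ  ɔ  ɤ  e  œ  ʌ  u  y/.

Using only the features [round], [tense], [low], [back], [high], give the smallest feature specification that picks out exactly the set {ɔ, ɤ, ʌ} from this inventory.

/ɔ, ɤ, ʌ/ are all [-high], [+back], and no other segment in the inventory matches both values. Dropping any one of them over-generates: [+back] alone would also admit /u/; [-high] alone would also admit /e, œ/. No other single listed feature picks out exactly this set either, so fewer than two features will not do.

[-high, +back]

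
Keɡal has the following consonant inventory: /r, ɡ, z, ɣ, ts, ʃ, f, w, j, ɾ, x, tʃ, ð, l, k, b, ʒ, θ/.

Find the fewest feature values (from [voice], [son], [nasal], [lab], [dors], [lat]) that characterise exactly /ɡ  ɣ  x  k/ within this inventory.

[−son, +dors]

The class [−sonorant], [+dorsal] has exactly /ɡ, ɣ, x, k/ as its extension in this inventory. No smaller conjunction from the listed features achieves this: [+dorsal] alone would also admit /w, j/; [−sonorant] alone would also admit /z, ts, ʃ, f, …/; and checking the remaining single features turns up none with this extension.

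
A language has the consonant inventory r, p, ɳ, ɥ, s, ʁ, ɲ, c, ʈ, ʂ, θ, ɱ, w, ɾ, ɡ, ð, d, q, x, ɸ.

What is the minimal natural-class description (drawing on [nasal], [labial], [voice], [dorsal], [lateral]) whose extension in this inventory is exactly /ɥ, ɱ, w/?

Every target segment is [+voice], [+labial]; each remaining inventory member fails at least one of these. Each conjunct is needed — [+labial] alone would also admit /p, ɸ/; [+voice] alone would also admit /r, ɳ, ʁ, ɲ, …/ — and no other single listed feature has exactly this extension, so two is the minimum.

[+voice, +labial]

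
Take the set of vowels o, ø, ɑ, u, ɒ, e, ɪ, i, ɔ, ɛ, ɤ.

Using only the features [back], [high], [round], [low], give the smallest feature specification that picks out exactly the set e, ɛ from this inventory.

[−high, −back, −round]

Every target segment is [−high], [−back], [−round]; each remaining inventory member fails at least one of these. Each conjunct is needed — [−back, −round] alone would also admit /ɪ, i/; [−high, −round] alone would also admit /ɑ, ɤ/; [−high, −back] alone would also admit /ø/ — and no other combination of two listed features has exactly this extension, so three is the minimum.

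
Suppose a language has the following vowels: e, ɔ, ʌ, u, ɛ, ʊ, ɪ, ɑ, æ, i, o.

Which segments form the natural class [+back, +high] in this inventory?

u, ʊ

Checking each segment against [+back], [+high]: /u/ (high back rounded tense vowel), /ʊ/ (high back rounded lax vowel) satisfy every feature; every other segment in the inventory fails at least one.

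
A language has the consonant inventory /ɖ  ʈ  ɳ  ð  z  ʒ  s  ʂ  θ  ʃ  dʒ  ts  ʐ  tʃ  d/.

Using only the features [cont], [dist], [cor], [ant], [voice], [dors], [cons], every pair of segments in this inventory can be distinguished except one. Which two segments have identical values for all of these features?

/ɖ/ (voiced retroflex stop) and /ɳ/ (retroflex nasal) are both [-continuant], [-distributed], [+coronal], [-anterior], [+voice], [-dorsal], [+consonantal], so none of the listed features separates them. (They do differ in [sonorant] and [nasal], which are not among the given features.) Every other pair in the inventory differs on at least one listed feature.

ɖ, ɳ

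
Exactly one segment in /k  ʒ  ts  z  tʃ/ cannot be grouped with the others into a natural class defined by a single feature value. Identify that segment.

k

[strident] (equivalently [coronal], [dorsal]) groups all but one: /ts, z, tʃ, ʒ/ share [+strident] while /k/ (voiceless velar stop) alone is [-strident]. Removing any other segment would not leave a single-feature class that excludes it.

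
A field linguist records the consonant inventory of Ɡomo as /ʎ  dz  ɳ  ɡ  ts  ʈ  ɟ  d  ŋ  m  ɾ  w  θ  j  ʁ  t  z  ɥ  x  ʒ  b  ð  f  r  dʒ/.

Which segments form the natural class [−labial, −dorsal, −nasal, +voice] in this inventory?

dz, d, ɾ, z, ʒ, ð, r, dʒ

Among the inventory, the [−labial] segments are /ʎ, dz, ɳ, ɡ, ts, ʈ, ɟ, d, ŋ, ɾ, θ, j, ʁ, t, z, x, ʒ, ð, r, dʒ/.
Among these, [−dorsal] gives /dz, ɳ, ts, ʈ, d, ɾ, θ, t, z, ʒ, ð, r, dʒ/.
Then [−nasal] gives /dz, ts, ʈ, d, ɾ, θ, t, z, ʒ, ð, r, dʒ/.
Then [+voice] leaves /dz, d, ɾ, z, ʒ, ð, r, dʒ/.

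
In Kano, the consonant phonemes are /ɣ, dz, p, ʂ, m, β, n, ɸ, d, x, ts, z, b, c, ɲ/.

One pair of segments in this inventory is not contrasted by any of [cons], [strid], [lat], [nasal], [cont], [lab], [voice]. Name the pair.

ɲ, n

Both /ɲ/ and /n/ are [+consonantal], [-strident], [-lateral], [+nasal], [-continuant], [-labial], [+voice]. Since the list omits [dorsal] — which does distinguish the palatal nasal from the alveolar nasal — this pair collapses; all other pairs remain distinct.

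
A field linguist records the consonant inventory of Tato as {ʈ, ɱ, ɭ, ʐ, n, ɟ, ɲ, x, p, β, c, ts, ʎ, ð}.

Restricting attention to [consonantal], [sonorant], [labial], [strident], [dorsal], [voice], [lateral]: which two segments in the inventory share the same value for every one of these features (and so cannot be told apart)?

/x/ (voiceless velar fricative) and /c/ (voiceless palatal stop) are both [+consonantal], [-sonorant], [-labial], [-strident], [+dorsal], [-voice], [-lateral], so none of the listed features separates them. (They do differ in [continuant] and [back], which are not among the given features.) Every other pair in the inventory differs on at least one listed feature.

x, c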